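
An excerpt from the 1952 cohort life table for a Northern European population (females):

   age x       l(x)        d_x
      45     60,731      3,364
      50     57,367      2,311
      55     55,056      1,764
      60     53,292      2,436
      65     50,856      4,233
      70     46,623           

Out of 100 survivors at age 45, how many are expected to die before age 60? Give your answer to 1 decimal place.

The relevant probability is 1 − 53,292/60,731 = 0.122491.
Expected number = 100 × 0.122491 = 12.2.

12.2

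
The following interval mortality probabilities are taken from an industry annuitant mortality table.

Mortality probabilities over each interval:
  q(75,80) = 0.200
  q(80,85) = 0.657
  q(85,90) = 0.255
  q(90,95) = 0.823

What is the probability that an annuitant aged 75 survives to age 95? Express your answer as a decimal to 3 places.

Chaining the interval survival probabilities: (1 − 0.200) × (1 − 0.657) × (1 − 0.255) × (1 − 0.823).
= 0.800 × 0.343 × 0.745 × 0.177 = 0.036184.

0.036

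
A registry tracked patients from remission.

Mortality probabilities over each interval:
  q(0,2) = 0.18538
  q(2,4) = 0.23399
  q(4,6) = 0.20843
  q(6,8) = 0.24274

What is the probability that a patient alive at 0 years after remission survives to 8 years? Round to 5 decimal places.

The overall survival probability is (1 − 0.18538) × (1 − 0.23399) × (1 − 0.20843) × (1 − 0.24274).
= 0.81462 × 0.76601 × 0.79157 × 0.75726 = 0.374045.

0.37404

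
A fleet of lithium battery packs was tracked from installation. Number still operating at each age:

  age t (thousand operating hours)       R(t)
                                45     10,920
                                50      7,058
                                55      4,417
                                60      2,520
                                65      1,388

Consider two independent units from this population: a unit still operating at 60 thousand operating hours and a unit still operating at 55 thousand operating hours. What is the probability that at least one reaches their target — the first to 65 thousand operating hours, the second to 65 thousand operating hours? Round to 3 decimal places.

0.692

p₁ = R(65)/R(60) = 1,388/2,520 = 0.550794; p₂ = R(65)/R(55) = 1,388/4,417 = 0.314240.
P(at least one) = 1 − (1−p₁)(1−p₂) = 1 − 0.449206 × 0.685760 = 0.691952.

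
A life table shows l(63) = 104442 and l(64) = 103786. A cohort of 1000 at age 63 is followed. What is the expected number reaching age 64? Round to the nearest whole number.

994

The relevant probability is 103786/104442 = 0.993719.
Expected number = 1000 × 0.993719 = 994.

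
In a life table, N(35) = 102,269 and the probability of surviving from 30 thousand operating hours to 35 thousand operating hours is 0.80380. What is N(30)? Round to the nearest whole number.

N(30) = N(35) / p = 102,269 / 0.80380 = 127232.

127232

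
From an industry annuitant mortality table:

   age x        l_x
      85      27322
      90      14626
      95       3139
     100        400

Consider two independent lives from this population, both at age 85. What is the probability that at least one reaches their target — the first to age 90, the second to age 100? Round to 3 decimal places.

0.542

p₁ = l_90/l_85 = 14626/27322 = 0.535320; p₂ = l_100/l_85 = 400/27322 = 0.014640.
P(at least one) = 1 − (1−p₁)(1−p₂) = 1 − 0.464680 × 0.985360 = 0.542123.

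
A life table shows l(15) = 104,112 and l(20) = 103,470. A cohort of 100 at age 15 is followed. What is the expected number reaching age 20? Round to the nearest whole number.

99

The relevant probability is 103,470/104,112 = 0.993834.
Expected number = 100 × 0.993834 = 99.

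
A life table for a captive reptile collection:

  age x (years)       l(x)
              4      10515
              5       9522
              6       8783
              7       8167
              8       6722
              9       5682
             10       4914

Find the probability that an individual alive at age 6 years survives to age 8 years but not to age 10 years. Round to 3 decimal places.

0.206

This is the probability of reaching 8 but not 10, conditional on being alive at 6: (l(8) − l(10)) / l(6).
= (6722 − 4914) / 8783 = 1808 / 8783 = 0.205852.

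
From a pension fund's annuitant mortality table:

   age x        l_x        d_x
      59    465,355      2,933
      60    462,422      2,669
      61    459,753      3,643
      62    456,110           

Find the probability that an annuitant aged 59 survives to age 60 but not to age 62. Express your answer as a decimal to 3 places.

0.014

This is the probability of reaching 60 but not 62, conditional on being alive at 59: (l_60 − l_62) / l_59.
= (462,422 − 456,110) / 465,355 = 6,312 / 465,355 = 0.013564.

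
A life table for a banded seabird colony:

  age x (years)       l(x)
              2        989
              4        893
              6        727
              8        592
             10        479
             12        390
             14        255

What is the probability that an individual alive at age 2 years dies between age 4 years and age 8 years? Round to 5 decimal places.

0.30435

This is the probability of reaching 4 but not 8, conditional on being alive at 2: (l(4) − l(8)) / l(2).
= (893 − 592) / 989 = 301 / 989 = 0.304348.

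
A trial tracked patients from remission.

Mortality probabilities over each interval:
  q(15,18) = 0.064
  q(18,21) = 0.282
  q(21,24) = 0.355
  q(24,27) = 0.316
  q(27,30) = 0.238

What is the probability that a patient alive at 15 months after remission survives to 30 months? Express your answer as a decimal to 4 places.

0.2259

The overall survival probability is (1 − 0.064) × (1 − 0.282) × (1 − 0.355) × (1 − 0.316) × (1 − 0.238).
= 0.936 × 0.718 × 0.645 × 0.684 × 0.762 = 0.225929.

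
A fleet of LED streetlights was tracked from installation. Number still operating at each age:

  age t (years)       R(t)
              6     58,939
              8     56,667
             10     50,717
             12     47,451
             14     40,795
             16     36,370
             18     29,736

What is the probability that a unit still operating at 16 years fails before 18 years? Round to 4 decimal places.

P(fail before 18 | operational at 16) = 1 − R(18)/R(16) = 1 − 29,736/36,370 = (6,634)/36,370 = 0.182403.

0.1824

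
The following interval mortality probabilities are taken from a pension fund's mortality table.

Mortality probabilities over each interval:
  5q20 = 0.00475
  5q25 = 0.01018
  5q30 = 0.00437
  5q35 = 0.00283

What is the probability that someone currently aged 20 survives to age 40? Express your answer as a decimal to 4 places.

20p20 = (1 − 0.00475) × (1 − 0.01018) × (1 − 0.00437) × (1 − 0.00283).
= 0.99525 × 0.98982 × 0.99563 × 0.99717 = 0.978038.

0.9780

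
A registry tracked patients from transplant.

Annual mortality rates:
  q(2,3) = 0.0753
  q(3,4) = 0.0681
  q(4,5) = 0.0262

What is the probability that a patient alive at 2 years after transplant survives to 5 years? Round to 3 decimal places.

0.839

Survival from 2 to 5 is the product of surviving each interval: (1 − 0.0753) × (1 − 0.0681) × (1 − 0.0262).
= 0.9247 × 0.9319 × 0.9738 = 0.839151.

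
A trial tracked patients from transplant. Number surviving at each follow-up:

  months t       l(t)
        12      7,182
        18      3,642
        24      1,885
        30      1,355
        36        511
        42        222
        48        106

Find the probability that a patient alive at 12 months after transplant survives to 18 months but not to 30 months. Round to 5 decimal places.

0.31843

This is the probability of reaching 18 but not 30, conditional on being alive at 12: (l(18) − l(30)) / l(12).
= (3,642 − 1,355) / 7,182 = 2,287 / 7,182 = 0.318435.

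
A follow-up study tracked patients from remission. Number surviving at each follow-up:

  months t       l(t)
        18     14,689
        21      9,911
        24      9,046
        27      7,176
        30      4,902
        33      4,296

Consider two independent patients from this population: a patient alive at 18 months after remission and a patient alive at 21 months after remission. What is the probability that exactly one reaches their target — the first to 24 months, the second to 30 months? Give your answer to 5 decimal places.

0.50125

p₁ = l(24)/l(18) = 9,046/14,689 = 0.615835; p₂ = l(30)/l(21) = 4,902/9,911 = 0.494602.
P(exactly one) = p₁(1−p₂) + (1−p₁)p₂ = 0.311242 + 0.190009 = 0.501251.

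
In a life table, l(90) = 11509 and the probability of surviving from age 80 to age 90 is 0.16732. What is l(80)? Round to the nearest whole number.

68784

l(80) = l(90) / p = 11509 / 0.16732 = 68784.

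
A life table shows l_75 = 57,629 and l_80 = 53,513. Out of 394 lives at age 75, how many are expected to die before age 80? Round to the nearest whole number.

The relevant probability is 1 − 53,513/57,629 = 0.071422.
Expected number = 394 × 0.071422 = 28.

28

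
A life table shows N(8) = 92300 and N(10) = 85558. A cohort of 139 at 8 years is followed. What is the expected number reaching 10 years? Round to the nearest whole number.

129

The relevant probability is 85558/92300 = 0.926956.
Expected number = 139 × 0.926956 = 129.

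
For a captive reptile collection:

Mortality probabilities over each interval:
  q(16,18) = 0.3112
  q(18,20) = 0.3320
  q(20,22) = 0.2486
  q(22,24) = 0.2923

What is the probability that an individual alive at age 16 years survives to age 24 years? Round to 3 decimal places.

0.245

P(survive 16→24) = (1 − 0.3112) × (1 − 0.3320) × (1 − 0.2486) × (1 − 0.2923).
= 0.6888 × 0.6680 × 0.7514 × 0.7077 = 0.244675.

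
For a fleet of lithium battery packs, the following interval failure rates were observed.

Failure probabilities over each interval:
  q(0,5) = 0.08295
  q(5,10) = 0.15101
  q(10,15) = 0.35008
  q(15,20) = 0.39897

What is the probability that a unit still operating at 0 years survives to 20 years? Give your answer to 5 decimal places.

0.30412

The overall survival probability is (1 − 0.08295) × (1 − 0.15101) × (1 − 0.35008) × (1 − 0.39897).
= 0.91705 × 0.84899 × 0.64992 × 0.60103 = 0.304125.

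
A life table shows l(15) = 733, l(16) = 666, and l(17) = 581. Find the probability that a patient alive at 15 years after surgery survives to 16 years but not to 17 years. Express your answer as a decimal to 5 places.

0.11596

This is the probability of reaching 16 but not 17, conditional on being alive at 15: (l(16) − l(17)) / l(15).
= (666 − 581) / 733 = 85 / 733 = 0.115962.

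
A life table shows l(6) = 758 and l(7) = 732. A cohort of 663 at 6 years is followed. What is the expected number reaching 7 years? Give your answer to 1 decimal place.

The relevant probability is 732/758 = 0.965699.
Expected number = 663 × 0.965699 = 640.3.

640.3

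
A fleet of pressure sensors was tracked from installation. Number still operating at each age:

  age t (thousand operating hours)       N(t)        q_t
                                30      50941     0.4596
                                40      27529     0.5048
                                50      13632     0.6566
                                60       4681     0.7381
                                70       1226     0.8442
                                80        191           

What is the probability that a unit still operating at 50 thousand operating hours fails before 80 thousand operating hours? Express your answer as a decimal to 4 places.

P(fail before 80 | operational at 50) = 1 − N(80)/N(50) = 1 − 191/13632 = (13441)/13632 = 0.985989.

0.9860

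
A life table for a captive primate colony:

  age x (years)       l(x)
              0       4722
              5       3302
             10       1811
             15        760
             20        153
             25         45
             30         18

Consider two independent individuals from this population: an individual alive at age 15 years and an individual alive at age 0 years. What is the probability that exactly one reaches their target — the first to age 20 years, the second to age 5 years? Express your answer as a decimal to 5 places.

p₁ = l(20)/l(15) = 153/760 = 0.201316; p₂ = l(5)/l(0) = 3302/4722 = 0.699280.
P(exactly one) = p₁(1−p₂) + (1−p₁)p₂ = 0.060540 + 0.558504 = 0.619043.

0.61904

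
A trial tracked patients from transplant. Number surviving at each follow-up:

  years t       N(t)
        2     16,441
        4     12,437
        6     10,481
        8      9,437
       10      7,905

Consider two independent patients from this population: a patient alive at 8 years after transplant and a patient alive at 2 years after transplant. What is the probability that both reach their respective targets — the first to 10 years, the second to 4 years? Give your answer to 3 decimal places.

0.634

p₁ = N(10)/N(8) = 7,905/9,437 = 0.837660; p₂ = N(4)/N(2) = 12,437/16,441 = 0.756463.
P(both) = p₁ × p₂ = 0.837660 × 0.756463 = 0.633659.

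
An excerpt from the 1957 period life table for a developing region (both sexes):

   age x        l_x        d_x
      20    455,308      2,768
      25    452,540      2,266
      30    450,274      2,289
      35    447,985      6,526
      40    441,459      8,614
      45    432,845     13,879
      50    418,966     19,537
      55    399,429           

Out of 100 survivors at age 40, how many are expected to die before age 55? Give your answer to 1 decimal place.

The relevant probability is 1 − 399,429/441,459 = 0.095207.
Expected number = 100 × 0.095207 = 9.5.

9.5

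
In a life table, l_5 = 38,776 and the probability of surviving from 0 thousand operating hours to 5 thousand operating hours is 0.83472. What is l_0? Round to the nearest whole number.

l_0 = l_5 / p = 38,776 / 0.83472 = 46454.

46454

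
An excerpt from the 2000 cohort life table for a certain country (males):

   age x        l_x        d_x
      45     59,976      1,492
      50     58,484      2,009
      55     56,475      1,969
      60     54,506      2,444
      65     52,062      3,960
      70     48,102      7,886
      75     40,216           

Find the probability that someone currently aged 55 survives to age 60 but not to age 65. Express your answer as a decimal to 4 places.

We want 5|5q55 = (l_60 − l_65)/l_55.
This is the probability of reaching 60 but not 65, conditional on being alive at 55: (l_60 − l_65) / l_55.
= (54,506 − 52,062) / 56,475 = 2,444 / 56,475 = 0.043276.

0.0433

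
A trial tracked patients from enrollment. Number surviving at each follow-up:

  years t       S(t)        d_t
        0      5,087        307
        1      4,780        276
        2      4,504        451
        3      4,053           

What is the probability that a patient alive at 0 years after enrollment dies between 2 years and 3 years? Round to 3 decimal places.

This is the probability of reaching 2 but not 3, conditional on being alive at 0: (S(2) − S(3)) / S(0).
= (4,504 − 4,053) / 5,087 = 451 / 5,087 = 0.088657.

0.089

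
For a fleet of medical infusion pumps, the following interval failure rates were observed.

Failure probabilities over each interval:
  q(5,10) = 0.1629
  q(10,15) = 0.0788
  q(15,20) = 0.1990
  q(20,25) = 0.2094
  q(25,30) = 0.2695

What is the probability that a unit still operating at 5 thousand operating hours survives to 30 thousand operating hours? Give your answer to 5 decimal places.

P(survive 5→30) = (1 − 0.1629) × (1 − 0.0788) × (1 − 0.1990) × (1 − 0.2094) × (1 − 0.2695).
= 0.8371 × 0.9212 × 0.8010 × 0.7906 × 0.7305 = 0.356731.

0.35673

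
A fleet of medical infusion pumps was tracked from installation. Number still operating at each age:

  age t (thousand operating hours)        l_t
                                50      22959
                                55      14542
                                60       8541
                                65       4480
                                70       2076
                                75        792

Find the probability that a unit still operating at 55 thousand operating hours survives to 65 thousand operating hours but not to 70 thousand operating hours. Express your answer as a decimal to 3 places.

0.165

This is the probability of reaching 65 but not 70, conditional on being operational at 55: (l_65 − l_70) / l_55.
= (4480 − 2076) / 14542 = 2404 / 14542 = 0.165314.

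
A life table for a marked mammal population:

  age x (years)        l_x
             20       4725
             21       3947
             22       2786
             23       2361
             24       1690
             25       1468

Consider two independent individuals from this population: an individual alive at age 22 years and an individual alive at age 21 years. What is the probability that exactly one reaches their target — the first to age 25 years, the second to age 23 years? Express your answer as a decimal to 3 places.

p₁ = l_25/l_22 = 1468/2786 = 0.526920; p₂ = l_23/l_21 = 2361/3947 = 0.598176.
P(exactly one) = p₁(1−p₂) + (1−p₁)p₂ = 0.211729 + 0.282985 = 0.494714.

0.495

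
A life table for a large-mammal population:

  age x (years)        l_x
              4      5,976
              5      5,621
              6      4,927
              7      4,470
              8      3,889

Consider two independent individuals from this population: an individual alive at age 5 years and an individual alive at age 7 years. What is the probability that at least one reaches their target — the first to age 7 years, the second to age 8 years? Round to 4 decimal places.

0.9734

p₁ = l_7/l_5 = 4,470/5,621 = 0.795232; p₂ = l_8/l_7 = 3,889/4,470 = 0.870022.
P(at least one) = 1 − (1−p₁)(1−p₂) = 1 − 0.204768 × 0.129978 = 0.973385.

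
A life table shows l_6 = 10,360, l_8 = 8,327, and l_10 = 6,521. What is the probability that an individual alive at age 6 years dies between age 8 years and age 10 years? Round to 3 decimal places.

This is the probability of reaching 8 but not 10, conditional on being alive at 6: (l_8 − l_10) / l_6.
= (8,327 − 6,521) / 10,360 = 1,806 / 10,360 = 0.174324.

0.174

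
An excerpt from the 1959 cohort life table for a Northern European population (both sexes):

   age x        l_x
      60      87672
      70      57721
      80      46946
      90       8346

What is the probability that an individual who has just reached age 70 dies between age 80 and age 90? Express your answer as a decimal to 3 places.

We want 10|10q70 = (l_80 − l_90)/l_70.
This is the probability of reaching 80 but not 90, conditional on being alive at 70: (l_80 − l_90) / l_70.
= (46946 − 8346) / 57721 = 38600 / 57721 = 0.668734.

0.669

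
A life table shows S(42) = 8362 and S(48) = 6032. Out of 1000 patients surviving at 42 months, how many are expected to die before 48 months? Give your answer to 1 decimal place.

278.6

The relevant probability is 1 − 6032/8362 = 0.278641.
Expected number = 1000 × 0.278641 = 278.6.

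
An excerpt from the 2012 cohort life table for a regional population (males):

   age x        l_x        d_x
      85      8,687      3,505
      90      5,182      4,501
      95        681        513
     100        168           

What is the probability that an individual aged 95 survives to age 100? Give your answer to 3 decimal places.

We want 5p95 = l_100/l_95.
The conditional survival probability is l_100/l_95 = 168/681 = 0.246696.

0.247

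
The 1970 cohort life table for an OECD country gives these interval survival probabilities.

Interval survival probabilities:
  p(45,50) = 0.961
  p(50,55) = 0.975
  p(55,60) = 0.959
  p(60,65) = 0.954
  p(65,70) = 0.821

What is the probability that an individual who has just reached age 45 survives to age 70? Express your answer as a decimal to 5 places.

Survival from 45 to 70 is the product of surviving each interval: 0.961 × 0.975 × 0.959 × 0.954 × 0.821.
= 0.703782.

0.70378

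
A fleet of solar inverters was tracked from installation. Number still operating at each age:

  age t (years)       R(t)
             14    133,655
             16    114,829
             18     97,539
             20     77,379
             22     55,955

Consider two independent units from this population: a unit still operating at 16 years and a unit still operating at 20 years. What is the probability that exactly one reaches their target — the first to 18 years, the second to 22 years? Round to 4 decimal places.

p₁ = R(18)/R(16) = 97,539/114,829 = 0.849428; p₂ = R(22)/R(20) = 55,955/77,379 = 0.723129.
P(exactly one) = p₁(1−p₂) + (1−p₁)p₂ = 0.235182 + 0.108883 = 0.344065.

0.3441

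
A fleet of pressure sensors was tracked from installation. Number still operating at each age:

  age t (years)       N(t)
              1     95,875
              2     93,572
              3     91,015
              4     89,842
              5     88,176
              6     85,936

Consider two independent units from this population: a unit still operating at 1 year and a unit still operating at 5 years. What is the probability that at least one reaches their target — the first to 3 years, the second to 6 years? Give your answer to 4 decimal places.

p₁ = N(3)/N(1) = 91,015/95,875 = 0.949309; p₂ = N(6)/N(5) = 85,936/88,176 = 0.974596.
P(at least one) = 1 − (1−p₁)(1−p₂) = 1 − 0.050691 × 0.025404 = 0.998712.

0.9987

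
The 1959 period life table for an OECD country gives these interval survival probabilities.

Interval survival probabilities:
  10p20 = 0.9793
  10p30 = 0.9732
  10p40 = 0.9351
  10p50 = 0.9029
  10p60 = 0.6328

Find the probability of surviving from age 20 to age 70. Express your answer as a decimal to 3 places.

Chaining the interval survival probabilities: 0.9793 × 0.9732 × 0.9351 × 0.9029 × 0.6328.
= 0.509193.

0.509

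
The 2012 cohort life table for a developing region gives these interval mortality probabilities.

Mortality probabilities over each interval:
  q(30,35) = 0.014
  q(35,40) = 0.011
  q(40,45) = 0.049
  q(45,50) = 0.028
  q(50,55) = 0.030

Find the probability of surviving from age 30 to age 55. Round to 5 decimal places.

0.87436

P(survive 30→55) = (1 − 0.014) × (1 − 0.011) × (1 − 0.049) × (1 − 0.028) × (1 − 0.030).
= 0.986 × 0.989 × 0.951 × 0.972 × 0.970 = 0.874363.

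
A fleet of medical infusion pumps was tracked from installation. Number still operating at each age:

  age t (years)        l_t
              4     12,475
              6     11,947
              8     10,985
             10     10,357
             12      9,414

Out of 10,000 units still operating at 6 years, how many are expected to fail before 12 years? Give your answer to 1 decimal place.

The relevant probability is 1 − 9,414/11,947 = 0.212020.
Expected number = 10,000 × 0.212020 = 2120.2.

2120.2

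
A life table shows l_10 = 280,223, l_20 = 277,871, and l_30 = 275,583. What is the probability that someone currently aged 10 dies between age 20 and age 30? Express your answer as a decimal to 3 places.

0.008

We want 10|10q10 = (l_20 − l_30)/l_10.
This is the probability of reaching 20 but not 30, conditional on being alive at 10: (l_20 − l_30) / l_10.
= (277,871 − 275,583) / 280,223 = 2,288 / 280,223 = 0.008165.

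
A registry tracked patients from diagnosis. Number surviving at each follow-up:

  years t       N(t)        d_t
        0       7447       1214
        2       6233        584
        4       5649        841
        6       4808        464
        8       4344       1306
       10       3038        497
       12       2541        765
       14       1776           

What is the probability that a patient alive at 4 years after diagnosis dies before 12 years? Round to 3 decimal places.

0.550

P(die before 12 | alive at 4) = 1 − N(12)/N(4) = 1 − 2541/5649 = (3108)/5649 = 0.550186.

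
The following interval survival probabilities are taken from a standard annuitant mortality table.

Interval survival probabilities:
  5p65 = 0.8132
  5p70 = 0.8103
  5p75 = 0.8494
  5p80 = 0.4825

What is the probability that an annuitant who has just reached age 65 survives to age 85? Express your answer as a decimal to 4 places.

0.2701

Survival from 65 to 85 is the product of surviving each interval: 0.8132 × 0.8103 × 0.8494 × 0.4825.
= 0.270055.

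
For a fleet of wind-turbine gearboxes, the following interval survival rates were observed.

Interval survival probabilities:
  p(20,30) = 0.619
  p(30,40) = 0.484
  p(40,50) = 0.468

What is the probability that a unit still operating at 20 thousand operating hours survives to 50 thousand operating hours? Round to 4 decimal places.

0.1402

Survival from 20 to 50 is the product of surviving each interval: 0.619 × 0.484 × 0.468.
= 0.140211.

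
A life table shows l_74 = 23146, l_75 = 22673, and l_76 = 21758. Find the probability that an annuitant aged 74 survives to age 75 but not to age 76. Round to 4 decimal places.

0.0395

This is the probability of reaching 75 but not 76, conditional on being alive at 74: (l_75 − l_76) / l_74.
= (22673 − 21758) / 23146 = 915 / 23146 = 0.039532.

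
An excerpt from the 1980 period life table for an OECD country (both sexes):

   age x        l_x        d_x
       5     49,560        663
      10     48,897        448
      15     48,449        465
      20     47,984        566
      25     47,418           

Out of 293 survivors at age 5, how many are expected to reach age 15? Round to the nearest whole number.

286

The relevant probability is 48,449/49,560 = 0.977583.
Expected number = 293 × 0.977583 = 286.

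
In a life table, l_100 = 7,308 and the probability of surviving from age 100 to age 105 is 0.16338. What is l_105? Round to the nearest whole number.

l_105 = l_100 × p = 7,308 × 0.16338 = 1194.

1194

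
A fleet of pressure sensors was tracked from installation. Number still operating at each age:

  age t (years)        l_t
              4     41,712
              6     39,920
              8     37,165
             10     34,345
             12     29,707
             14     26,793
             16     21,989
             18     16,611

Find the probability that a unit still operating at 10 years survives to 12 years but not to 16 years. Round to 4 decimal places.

This is the probability of reaching 12 but not 16, conditional on being operational at 10: (l_12 − l_16) / l_10.
= (29,707 − 21,989) / 34,345 = 7,718 / 34,345 = 0.224720.

0.2247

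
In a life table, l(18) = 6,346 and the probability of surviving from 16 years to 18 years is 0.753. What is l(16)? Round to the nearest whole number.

l(16) = l(18) / p = 6,346 / 0.753 = 8428.

8428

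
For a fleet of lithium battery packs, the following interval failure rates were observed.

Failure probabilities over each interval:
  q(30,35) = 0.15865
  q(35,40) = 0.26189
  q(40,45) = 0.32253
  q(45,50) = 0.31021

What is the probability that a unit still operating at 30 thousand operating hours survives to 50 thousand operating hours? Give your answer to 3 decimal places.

P(survive 30→50) = (1 − 0.15865) × (1 − 0.26189) × (1 − 0.32253) × (1 − 0.31021).
= 0.84135 × 0.73811 × 0.67747 × 0.68979 = 0.290205.

0.290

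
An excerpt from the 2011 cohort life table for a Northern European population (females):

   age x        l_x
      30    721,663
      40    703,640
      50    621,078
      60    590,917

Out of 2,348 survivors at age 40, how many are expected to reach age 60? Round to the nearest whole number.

The relevant probability is 590,917/703,640 = 0.839800.
Expected number = 2,348 × 0.839800 = 1972.

1972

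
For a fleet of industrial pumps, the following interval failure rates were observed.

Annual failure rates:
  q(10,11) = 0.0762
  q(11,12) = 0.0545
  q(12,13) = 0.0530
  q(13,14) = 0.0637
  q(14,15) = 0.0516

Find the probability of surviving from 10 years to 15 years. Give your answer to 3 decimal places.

0.735

Chaining the interval survival probabilities: (1 − 0.0762) × (1 − 0.0545) × (1 − 0.0530) × (1 − 0.0637) × (1 − 0.0516).
= 0.9238 × 0.9455 × 0.9470 × 0.9363 × 0.9484 = 0.734507.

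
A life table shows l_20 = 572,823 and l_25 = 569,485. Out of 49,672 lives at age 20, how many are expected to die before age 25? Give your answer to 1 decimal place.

289.5

The relevant probability is 1 − 569,485/572,823 = 0.005827.
Expected number = 49,672 × 0.005827 = 289.5.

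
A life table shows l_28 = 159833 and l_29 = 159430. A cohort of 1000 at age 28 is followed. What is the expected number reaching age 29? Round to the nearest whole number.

The relevant probability is 159430/159833 = 0.997479.
Expected number = 1000 × 0.997479 = 997.

997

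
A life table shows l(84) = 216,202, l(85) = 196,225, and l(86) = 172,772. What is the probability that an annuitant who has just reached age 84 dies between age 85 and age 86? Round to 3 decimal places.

0.108

This is the probability of reaching 85 but not 86, conditional on being alive at 84: (l(85) − l(86)) / l(84).
= (196,225 − 172,772) / 216,202 = 23,453 / 216,202 = 0.108477.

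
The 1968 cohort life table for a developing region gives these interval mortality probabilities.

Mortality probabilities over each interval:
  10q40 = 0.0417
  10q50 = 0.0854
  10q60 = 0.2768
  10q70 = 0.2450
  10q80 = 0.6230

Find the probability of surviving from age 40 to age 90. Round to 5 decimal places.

0.18042

Survival from 40 to 90 is the product of surviving each interval: (1 − 0.0417) × (1 − 0.0854) × (1 − 0.2768) × (1 − 0.2450) × (1 − 0.6230).
= 0.9583 × 0.9146 × 0.7232 × 0.7550 × 0.3770 = 0.180418.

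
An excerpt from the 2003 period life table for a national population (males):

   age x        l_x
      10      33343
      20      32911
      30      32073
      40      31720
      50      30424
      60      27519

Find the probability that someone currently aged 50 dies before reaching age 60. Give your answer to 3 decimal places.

0.095

P(die before 60 | alive at 50) = 1 − l_60/l_50 = 1 − 27519/30424 = (2905)/30424 = 0.095484.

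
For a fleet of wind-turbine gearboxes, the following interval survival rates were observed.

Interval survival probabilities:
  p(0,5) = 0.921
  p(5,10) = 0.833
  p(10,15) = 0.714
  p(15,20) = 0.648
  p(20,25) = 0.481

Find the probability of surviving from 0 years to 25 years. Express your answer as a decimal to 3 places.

0.171

P(survive 0→25) = 0.921 × 0.833 × 0.714 × 0.648 × 0.481.
= 0.170735.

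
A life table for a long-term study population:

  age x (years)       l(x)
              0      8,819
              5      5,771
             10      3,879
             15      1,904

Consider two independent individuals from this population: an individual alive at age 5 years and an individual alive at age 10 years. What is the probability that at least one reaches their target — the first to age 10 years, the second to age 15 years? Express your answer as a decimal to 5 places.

p₁ = l(10)/l(5) = 3,879/5,771 = 0.672154; p₂ = l(15)/l(10) = 1,904/3,879 = 0.490848.
P(at least one) = 1 − (1−p₁)(1−p₂) = 1 − 0.327846 × 0.509152 = 0.833077.

0.83308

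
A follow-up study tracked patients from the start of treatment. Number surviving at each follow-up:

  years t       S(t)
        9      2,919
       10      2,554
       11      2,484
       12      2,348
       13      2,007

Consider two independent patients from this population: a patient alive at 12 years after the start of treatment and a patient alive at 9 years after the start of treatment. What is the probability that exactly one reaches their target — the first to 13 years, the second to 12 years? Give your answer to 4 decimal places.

0.2840

p₁ = S(13)/S(12) = 2,007/2,348 = 0.854770; p₂ = S(12)/S(9) = 2,348/2,919 = 0.804385.
P(exactly one) = p₁(1−p₂) + (1−p₁)p₂ = 0.167206 + 0.116821 = 0.284027.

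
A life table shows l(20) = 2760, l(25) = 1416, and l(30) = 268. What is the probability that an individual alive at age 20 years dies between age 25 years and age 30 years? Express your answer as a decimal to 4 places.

This is the probability of reaching 25 but not 30, conditional on being alive at 20: (l(25) − l(30)) / l(20).
= (1416 − 268) / 2760 = 1148 / 2760 = 0.415942.

0.4159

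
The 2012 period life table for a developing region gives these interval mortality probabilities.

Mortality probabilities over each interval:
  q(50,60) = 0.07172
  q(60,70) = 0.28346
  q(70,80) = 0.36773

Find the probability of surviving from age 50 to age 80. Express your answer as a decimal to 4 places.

0.4206

Chaining the interval survival probabilities: (1 − 0.07172) × (1 − 0.28346) × (1 − 0.36773).
= 0.92828 × 0.71654 × 0.63227 = 0.420554.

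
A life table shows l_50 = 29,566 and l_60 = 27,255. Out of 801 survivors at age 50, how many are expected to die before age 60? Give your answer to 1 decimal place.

62.6

The relevant probability is 1 − 27,255/29,566 = 0.078164.
Expected number = 801 × 0.078164 = 62.6.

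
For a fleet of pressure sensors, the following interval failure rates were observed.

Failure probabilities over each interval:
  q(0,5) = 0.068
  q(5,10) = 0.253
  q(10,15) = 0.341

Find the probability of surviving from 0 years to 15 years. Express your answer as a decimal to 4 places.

0.4588

P(survive 0→15) = (1 − 0.068) × (1 − 0.253) × (1 − 0.341).
= 0.932 × 0.747 × 0.659 = 0.458798.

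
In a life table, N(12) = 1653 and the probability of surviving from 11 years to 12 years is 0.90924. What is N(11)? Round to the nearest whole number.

N(11) = N(12) / p = 1653 / 0.90924 = 1818.

1818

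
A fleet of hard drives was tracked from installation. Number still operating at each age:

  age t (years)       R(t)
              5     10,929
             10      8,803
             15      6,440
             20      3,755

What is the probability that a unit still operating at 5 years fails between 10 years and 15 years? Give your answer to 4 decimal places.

0.2162

This is the probability of reaching 10 but not 15, conditional on being operational at 5: (R(10) − R(15)) / R(5).
= (8,803 − 6,440) / 10,929 = 2,363 / 10,929 = 0.216214.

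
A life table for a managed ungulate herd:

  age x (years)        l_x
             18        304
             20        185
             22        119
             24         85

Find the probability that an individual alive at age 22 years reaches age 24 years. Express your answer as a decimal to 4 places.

The conditional survival probability is l_24/l_22 = 85/119 = 0.714286.

0.7143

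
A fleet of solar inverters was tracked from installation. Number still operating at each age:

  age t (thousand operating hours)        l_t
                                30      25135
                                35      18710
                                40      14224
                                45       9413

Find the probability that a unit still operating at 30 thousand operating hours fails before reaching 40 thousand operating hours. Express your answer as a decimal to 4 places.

P(fail before 40 | operational at 30) = 1 − l_40/l_30 = 1 − 14224/25135 = (10911)/25135 = 0.434096.

0.4341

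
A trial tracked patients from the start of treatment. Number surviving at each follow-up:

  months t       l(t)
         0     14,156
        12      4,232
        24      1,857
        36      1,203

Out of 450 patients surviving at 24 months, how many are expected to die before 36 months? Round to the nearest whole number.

The relevant probability is 1 − 1,203/1,857 = 0.352181.
Expected number = 450 × 0.352181 = 158.

158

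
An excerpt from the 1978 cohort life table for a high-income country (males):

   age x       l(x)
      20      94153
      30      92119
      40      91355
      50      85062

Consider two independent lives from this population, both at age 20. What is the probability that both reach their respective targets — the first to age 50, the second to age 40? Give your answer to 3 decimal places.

p₁ = l(50)/l(20) = 85062/94153 = 0.903444; p₂ = l(40)/l(20) = 91355/94153 = 0.970282.
P(both) = p₁ × p₂ = 0.903444 × 0.970282 = 0.876595.

0.877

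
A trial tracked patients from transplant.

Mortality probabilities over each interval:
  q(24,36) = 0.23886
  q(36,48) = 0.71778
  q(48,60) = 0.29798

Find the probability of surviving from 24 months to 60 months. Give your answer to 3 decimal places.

P(survive 24→60) = (1 − 0.23886) × (1 − 0.71778) × (1 − 0.29798).
= 0.76114 × 0.28222 × 0.70202 = 0.150800.

0.151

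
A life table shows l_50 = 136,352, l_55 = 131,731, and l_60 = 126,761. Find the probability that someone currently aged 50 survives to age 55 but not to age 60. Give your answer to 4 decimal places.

We want 5|5q50 = (l_55 − l_60)/l_50.
This is the probability of reaching 55 but not 60, conditional on being alive at 50: (l_55 − l_60) / l_50.
= (131,731 − 126,761) / 136,352 = 4,970 / 136,352 = 0.036450.

0.0364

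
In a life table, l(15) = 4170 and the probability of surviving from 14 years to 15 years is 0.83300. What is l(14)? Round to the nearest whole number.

l(14) = l(15) / p = 4170 / 0.83300 = 5006.

5006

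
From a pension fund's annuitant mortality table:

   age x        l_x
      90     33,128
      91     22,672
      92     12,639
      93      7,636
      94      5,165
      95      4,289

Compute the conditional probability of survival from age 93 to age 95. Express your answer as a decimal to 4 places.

0.5617

We want 2p93 = l_95/l_93.
The conditional survival probability is l_95/l_93 = 4,289/7,636 = 0.561682.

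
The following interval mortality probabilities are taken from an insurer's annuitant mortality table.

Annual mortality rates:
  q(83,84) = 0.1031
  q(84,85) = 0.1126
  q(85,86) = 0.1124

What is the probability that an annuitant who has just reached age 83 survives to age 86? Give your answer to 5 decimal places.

0.70645

The overall survival probability is (1 − 0.1031) × (1 − 0.1126) × (1 − 0.1124).
= 0.8969 × 0.8874 × 0.8876 = 0.706449.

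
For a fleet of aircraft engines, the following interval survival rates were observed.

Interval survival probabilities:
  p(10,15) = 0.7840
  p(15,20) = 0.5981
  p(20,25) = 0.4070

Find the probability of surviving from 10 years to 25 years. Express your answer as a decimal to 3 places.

P(survive 10→25) = 0.7840 × 0.5981 × 0.4070.
= 0.190847.

0.191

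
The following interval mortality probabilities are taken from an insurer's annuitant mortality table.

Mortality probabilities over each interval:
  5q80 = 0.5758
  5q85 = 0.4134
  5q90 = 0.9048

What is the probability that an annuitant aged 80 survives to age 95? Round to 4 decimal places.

0.0237

15p80 = (1 − 0.5758) × (1 − 0.4134) × (1 − 0.9048).
= 0.4242 × 0.5866 × 0.0952 = 0.023689.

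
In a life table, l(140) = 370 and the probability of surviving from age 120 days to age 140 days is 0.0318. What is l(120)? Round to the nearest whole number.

l(120) = l(140) / p = 370 / 0.0318 = 11635.

11635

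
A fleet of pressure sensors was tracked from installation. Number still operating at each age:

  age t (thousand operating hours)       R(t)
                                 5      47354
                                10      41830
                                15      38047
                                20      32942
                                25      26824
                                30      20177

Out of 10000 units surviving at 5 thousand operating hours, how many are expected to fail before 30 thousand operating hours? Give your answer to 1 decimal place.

5739.1

The relevant probability is 1 − 20177/47354 = 0.573911.
Expected number = 10000 × 0.573911 = 5739.1.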